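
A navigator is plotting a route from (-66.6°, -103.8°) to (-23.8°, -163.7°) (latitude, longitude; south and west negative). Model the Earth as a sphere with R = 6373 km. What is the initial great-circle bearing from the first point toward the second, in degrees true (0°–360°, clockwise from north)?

N = sin Δλ·cos φ₂ = -0.7916;  D = cos φ₁ sin φ₂ − sin φ₁ cos φ₂ cos Δλ = +0.2609
initial course = atan2(N, D) = 288.24°

288.2°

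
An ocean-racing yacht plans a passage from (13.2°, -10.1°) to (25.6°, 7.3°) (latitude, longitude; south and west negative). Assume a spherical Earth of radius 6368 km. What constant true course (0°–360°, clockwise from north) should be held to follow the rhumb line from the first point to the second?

52.9°

Meridional parts: M(φ₁)=+0.2324, M(φ₂)=+0.4625 → ΔM = +0.2300;  Δλ = +0.3037 rad
tan C = Δλ / ΔM = +1.3203 → C = 52.86°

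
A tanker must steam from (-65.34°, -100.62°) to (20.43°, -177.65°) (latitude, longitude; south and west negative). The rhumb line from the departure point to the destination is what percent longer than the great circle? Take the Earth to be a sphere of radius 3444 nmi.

Great circle: σ = 1.8023 rad → d_gc = Rσ = 6207.2 nmi
Rhumb: Δφ = +1.4970, Δλ = -1.3444, Δψ = +1.8850, q = Δφ/Δψ = 0.7942 → d_rh = R√(Δφ²+q²Δλ²) = 6332.6 nmi
Excess = (6332.6 − 6207.2) / 6207.2 = 125.4 / 6207.2 = 2.02% ≈ 2.0%

2.0%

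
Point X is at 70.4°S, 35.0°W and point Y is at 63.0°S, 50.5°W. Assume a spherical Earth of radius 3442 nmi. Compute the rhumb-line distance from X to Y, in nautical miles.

575 nmi

Rhumb course C = atan2(Δλ, Δψ) with Δψ = ln[tan(π/4+φ₂/2)/tan(π/4+φ₁/2)] = +0.3292, Δλ = -0.2705 → C = 320.59°
d = R·|Δφ| / |cos C| = 3442·0.12915 / 0.77263 = 575 nmi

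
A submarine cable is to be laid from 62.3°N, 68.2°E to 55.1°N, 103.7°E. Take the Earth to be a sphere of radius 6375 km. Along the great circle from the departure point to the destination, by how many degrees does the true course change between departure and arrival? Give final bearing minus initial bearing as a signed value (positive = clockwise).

At departure: θ₁ = atan2(sin Δλ cos φ₂, cos φ₁ sin φ₂ − sin φ₁ cos φ₂ cos Δλ) = 95.36°
At arrival: θ₂ = atan2(sin Δλ cos φ₁, −cos φ₂ sin φ₁ + sin φ₂ cos φ₁ cos Δλ) = 126.01°
Δθ = θ₂ − θ₁ = +30.7°

+30.7°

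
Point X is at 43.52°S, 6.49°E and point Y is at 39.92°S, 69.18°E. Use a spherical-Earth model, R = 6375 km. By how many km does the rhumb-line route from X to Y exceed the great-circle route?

Great circle: cos σ = sin φ₁ sin φ₂ + cos φ₁ cos φ₂ cos Δλ,  σ = 0.7995 rad → d_gc = 5096.96 km
Rhumb line: Δψ = +0.0842, q = Δφ/Δψ = 0.7461, d_rh = R√(Δφ²+q²Δλ²) = 5219.49 km
Excess = 5219.49 − 5096.96 = 122.53 ≈ 123 km

123 km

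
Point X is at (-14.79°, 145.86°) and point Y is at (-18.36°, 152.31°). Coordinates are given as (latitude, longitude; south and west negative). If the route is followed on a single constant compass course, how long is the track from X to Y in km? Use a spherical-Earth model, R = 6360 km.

Rhumb course C = atan2(Δλ, Δψ) with Δψ = ln[tan(π/4+φ₂/2)/tan(π/4+φ₁/2)] = -0.0650, Δλ = +0.1126 → C = 120.01°
d = R·|Δφ| / |cos C| = 6360·0.06231 / 0.50016 = 792 km

792 km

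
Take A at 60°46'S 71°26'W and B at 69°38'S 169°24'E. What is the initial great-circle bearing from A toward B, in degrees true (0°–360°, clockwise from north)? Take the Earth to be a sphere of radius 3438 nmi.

θ = atan2( sin Δλ·cos φ₂ ,  cos φ₁ sin φ₂ − sin φ₁ cos φ₂ cos Δλ )
  = atan2(-0.3039, -0.6058) = 206.64°

206.6°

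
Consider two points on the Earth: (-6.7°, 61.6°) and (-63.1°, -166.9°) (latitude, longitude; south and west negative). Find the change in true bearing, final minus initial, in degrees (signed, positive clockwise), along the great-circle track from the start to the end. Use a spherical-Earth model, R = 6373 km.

-110.5°

At departure: θ₁ = atan2(sin Δλ cos φ₂, cos φ₁ sin φ₂ − sin φ₁ cos φ₂ cos Δλ) = 159.79°
At arrival: θ₂ = atan2(sin Δλ cos φ₁, −cos φ₂ sin φ₁ + sin φ₂ cos φ₁ cos Δλ) = 49.31°
Δθ = θ₂ − θ₁ = -110.5°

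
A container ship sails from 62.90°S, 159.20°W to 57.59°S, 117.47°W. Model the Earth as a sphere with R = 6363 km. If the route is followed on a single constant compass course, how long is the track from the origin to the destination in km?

2369 km

Δψ = ln[tan(π/4+φ₂/2)/tan(π/4+φ₁/2)] = +0.1872;  Δφ = +0.0927 rad,  Δλ = +0.7283 rad
q = Δφ/Δψ = 0.4950
d = R·√(Δφ² + q²Δλ²) = 6363·0.37226 = 2369 km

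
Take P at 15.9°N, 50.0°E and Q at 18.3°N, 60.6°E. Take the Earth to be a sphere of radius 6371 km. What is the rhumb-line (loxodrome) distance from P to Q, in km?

1158 km

Δψ = ln[tan(π/4+φ₂/2)/tan(π/4+φ₁/2)] = +0.0438;  Δφ = +0.0419 rad,  Δλ = +0.1850 rad
q = Δφ/Δψ = 0.9557
d = R·√(Δφ² + q²Δλ²) = 6371·0.18171 = 1158 km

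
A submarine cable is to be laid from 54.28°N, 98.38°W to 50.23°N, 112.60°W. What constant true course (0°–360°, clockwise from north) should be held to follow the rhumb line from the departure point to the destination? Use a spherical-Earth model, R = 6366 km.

Δψ = ln[tan(π/4+φ₂/2)/tan(π/4+φ₁/2)] = -0.1156
Δλ = -0.2482 rad (taken the short way round)
course = atan2(Δλ, Δψ) = 245.03°

245.0°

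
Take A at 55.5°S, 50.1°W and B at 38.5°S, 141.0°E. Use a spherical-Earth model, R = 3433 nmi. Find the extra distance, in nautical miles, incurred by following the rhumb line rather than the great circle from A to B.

1769 nmi

Great circle: cos σ = sin φ₁ sin φ₂ + cos φ₁ cos φ₂ cos Δλ,  σ = 1.4927 rad → d_gc = 5124.3 nmi
Rhumb line: Δψ = +0.4404, q = Δφ/Δψ = 0.6737, d_rh = R√(Δφ²+q²Δλ²) = 6893.0 nmi
Excess = 6893.0 − 5124.3 = 1768.7 ≈ 1769 nmi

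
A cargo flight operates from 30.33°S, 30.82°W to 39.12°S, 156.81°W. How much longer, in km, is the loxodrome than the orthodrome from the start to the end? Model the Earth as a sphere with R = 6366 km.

1048 km

Great circle: cos σ = sin φ₁ sin φ₂ + cos φ₁ cos φ₂ cos Δλ,  σ = 1.6458 rad → d_gc = 10476.9 km
Rhumb line: Δψ = -0.1870, q = Δφ/Δψ = 0.8203, d_rh = R√(Δφ²+q²Δλ²) = 11524.6 km
Excess = 11524.6 − 10476.9 = 1047.7 ≈ 1048 km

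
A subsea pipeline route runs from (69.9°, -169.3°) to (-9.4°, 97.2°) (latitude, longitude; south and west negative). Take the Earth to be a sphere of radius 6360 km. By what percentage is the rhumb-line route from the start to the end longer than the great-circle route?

4.6%

Great circle: σ = 1.7458 rad → d_gc = Rσ = 11103.1 km
Rhumb: Δφ = -1.3840, Δλ = -1.6319, Δψ = -1.8951, q = Δφ/Δψ = 0.7303 → d_rh = R√(Δφ²+q²Δλ²) = 11616.3 km
Excess = (11616.3 − 11103.1) / 11103.1 = 513.2 / 11103.1 = 4.62% ≈ 4.6%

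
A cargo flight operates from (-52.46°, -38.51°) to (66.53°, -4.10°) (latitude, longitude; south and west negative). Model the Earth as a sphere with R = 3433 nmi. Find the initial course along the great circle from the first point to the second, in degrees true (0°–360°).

θ = atan2( sin Δλ·cos φ₂ ,  cos φ₁ sin φ₂ − sin φ₁ cos φ₂ cos Δλ )
  = atan2(+0.2251, +0.8194) = 15.36°

15.4°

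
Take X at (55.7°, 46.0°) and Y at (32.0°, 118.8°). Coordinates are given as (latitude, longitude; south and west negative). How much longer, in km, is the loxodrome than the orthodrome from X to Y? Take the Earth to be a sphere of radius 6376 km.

223 km

Great circle: cos σ = sin φ₁ sin φ₂ + cos φ₁ cos φ₂ cos Δλ,  σ = 0.9532 rad → d_gc = 6077.6 km
Rhumb line: Δψ = -0.5857, q = Δφ/Δψ = 0.7062, d_rh = R√(Δφ²+q²Δλ²) = 6300.2 km
Excess = 6300.2 − 6077.6 = 222.6 ≈ 223 km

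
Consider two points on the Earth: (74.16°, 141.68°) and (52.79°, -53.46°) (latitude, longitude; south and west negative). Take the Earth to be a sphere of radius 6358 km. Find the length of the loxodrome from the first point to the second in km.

Rhumb course C = atan2(Δλ, Δψ) with Δψ = ln[tan(π/4+φ₂/2)/tan(π/4+φ₁/2)] = -0.8837, Δλ = +2.8773 → C = 107.07°
d = R·|Δφ| / |cos C| = 6358·0.37298 / 0.29358 = 8077 km

8077 km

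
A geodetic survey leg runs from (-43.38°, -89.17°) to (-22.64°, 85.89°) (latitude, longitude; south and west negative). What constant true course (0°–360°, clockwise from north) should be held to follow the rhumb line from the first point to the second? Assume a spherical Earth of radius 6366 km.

Δψ = ln[tan(π/4+φ₂/2)/tan(π/4+φ₁/2)] = +0.4361
Δλ = +3.0554 rad (taken the short way round)
course = atan2(Δλ, Δψ) = 81.88°

81.9°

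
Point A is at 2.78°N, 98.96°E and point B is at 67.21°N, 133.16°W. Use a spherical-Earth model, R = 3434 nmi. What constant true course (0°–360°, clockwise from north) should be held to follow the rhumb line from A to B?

55.2°

Δψ = ln[tan(π/4+φ₂/2)/tan(π/4+φ₁/2)] = +1.5532
Δλ = +2.2319 rad (taken the short way round)
course = atan2(Δλ, Δψ) = 55.17°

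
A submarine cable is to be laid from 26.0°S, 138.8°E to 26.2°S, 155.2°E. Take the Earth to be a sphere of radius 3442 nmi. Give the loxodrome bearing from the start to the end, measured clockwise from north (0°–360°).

Δψ = ln[tan(π/4+φ₂/2)/tan(π/4+φ₁/2)] = -0.0039
Δλ = +0.2862 rad (taken the short way round)
course = atan2(Δλ, Δψ) = 90.78°

90.8°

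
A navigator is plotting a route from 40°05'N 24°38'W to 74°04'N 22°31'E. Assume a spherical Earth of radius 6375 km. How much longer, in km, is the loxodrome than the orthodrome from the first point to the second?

92 km

Great circle: cos σ = sin φ₁ sin φ₂ + cos φ₁ cos φ₂ cos Δλ,  σ = 0.7044 rad → d_gc = 4490.5 km
Rhumb line: Δψ = +1.2017, q = Δφ/Δψ = 0.4936, d_rh = R√(Δφ²+q²Δλ²) = 4582.8 km
Excess = 4582.8 − 4490.5 = 92.3 ≈ 92 km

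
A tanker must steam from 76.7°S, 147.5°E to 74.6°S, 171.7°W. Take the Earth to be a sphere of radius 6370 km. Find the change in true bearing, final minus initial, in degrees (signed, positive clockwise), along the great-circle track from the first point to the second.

Initial bearing θ₁ = atan2(sin Δλ cos φ₂, cos φ₁ sin φ₂ − sin φ₁ cos φ₂ cos Δλ) = 98.57°
Final bearing θ₂ = (initial bearing from the destination back to the start) + 180° = 58.94°
Δθ = θ₂ − θ₁ = -39.6°

-39.6°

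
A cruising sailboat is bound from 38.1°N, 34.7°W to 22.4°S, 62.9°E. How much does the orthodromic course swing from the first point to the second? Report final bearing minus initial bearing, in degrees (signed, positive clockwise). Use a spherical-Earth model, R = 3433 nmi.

Initial bearing θ₁ = atan2(sin Δλ cos φ₂, cos φ₁ sin φ₂ − sin φ₁ cos φ₂ cos Δλ) = 103.76°
Final bearing θ₂ = (initial bearing from the destination back to the start) + 180° = 124.24°
Δθ = θ₂ − θ₁ = +20.5°

+20.5°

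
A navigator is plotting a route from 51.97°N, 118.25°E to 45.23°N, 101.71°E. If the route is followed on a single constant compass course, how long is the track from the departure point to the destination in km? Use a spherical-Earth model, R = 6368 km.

1426 km

Δψ = ln[tan(π/4+φ₂/2)/tan(π/4+φ₁/2)] = -0.1782;  Δφ = -0.1176 rad,  Δλ = -0.2887 rad
q = Δφ/Δψ = 0.6599
d = R·√(Δφ² + q²Δλ²) = 6368·0.22390 = 1426 km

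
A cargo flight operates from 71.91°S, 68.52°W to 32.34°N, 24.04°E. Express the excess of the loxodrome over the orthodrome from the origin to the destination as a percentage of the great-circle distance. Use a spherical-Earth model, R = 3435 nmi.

Great circle: σ = 2.1179 rad → d_gc = Rσ = 7275.0 nmi
Rhumb: Δφ = +1.8195, Δλ = +1.6155, Δψ = +2.4347, q = Δφ/Δψ = 0.7473 → d_rh = R√(Δφ²+q²Δλ²) = 7500.7 nmi
Excess = (7500.7 − 7275.0) / 7275.0 = 225.7 / 7275.0 = 3.10% ≈ 3.1%

3.1%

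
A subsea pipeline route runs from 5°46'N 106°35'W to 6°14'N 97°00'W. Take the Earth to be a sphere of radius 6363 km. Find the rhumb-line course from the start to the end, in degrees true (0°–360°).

Δψ = ln[tan(π/4+φ₂/2)/tan(π/4+φ₁/2)] = +0.0082
Δλ = +0.1673 rad (taken the short way round)
course = atan2(Δλ, Δψ) = 87.20°

87.2°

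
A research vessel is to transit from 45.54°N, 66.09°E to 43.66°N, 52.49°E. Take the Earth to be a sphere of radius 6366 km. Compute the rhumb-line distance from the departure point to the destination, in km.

Δψ = ln[tan(π/4+φ₂/2)/tan(π/4+φ₁/2)] = -0.0461;  Δφ = -0.0328 rad,  Δλ = -0.2374 rad
q = Δφ/Δψ = 0.7119
d = R·√(Δφ² + q²Δλ²) = 6366·0.17214 = 1096 km

1096 km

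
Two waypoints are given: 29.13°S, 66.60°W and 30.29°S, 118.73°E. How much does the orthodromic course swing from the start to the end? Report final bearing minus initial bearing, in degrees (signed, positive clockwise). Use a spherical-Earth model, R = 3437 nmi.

+169.3°

At departure: θ₁ = atan2(sin Δλ cos φ₂, cos φ₁ sin φ₂ − sin φ₁ cos φ₂ cos Δλ) = 185.33°
At arrival: θ₂ = atan2(sin Δλ cos φ₁, −cos φ₂ sin φ₁ + sin φ₂ cos φ₁ cos Δλ) = 354.60°
Δθ = θ₂ − θ₁ = +169.3°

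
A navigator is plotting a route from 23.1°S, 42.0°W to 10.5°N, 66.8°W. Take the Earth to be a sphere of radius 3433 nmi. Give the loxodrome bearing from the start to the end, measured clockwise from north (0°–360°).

324.1°

Meridional parts: M(φ₁)=-0.4146, M(φ₂)=+0.1843 → ΔM = +0.5989;  Δλ = -0.4328 rad
tan C = Δλ / ΔM = -0.7228 → C = 324.14°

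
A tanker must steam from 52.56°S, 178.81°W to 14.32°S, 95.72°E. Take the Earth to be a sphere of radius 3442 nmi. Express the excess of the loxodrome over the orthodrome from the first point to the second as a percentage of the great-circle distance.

3.6%

Great circle: σ = 1.3254 rad → d_gc = Rσ = 4562.1 nmi
Rhumb: Δφ = +0.6674, Δλ = -1.4917, Δψ = +0.8296, q = Δφ/Δψ = 0.8045 → d_rh = R√(Δφ²+q²Δλ²) = 4726.7 nmi
Excess = (4726.7 − 4562.1) / 4562.1 = 164.6 / 4562.1 = 3.61% ≈ 3.6%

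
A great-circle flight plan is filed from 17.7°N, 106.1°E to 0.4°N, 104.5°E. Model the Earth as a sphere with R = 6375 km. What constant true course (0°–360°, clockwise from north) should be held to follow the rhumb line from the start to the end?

185.2°

Meridional parts: M(φ₁)=+0.3140, M(φ₂)=+0.0070 → ΔM = -0.3070;  Δλ = -0.0279 rad
tan C = Δλ / ΔM = +0.0910 → C = 185.20°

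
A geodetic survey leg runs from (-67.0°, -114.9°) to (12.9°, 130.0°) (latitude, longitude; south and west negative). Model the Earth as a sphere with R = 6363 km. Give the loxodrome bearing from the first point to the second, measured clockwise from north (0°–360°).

312.2°

Δψ = ln[tan(π/4+φ₂/2)/tan(π/4+φ₁/2)] = +1.8194
Δλ = -2.0089 rad (taken the short way round)
course = atan2(Δλ, Δψ) = 312.17°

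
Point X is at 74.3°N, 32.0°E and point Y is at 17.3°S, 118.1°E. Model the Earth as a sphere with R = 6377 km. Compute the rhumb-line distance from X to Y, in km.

Δψ = ln[tan(π/4+φ₂/2)/tan(π/4+φ₁/2)] = -2.2881;  Δφ = -1.5987 rad,  Δλ = +1.5027 rad
q = Δφ/Δψ = 0.6987
d = R·√(Δφ² + q²Δλ²) = 6377·1.91269 = 12197 km

12197 km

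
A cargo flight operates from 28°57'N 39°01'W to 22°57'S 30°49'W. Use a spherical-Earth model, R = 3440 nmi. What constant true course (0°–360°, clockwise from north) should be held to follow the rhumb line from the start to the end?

Meridional parts: M(φ₁)=+0.5283, M(φ₂)=-0.4117 → ΔM = -0.9400;  Δλ = +0.1431 rad
tan C = Δλ / ΔM = -0.1523 → C = 171.34°

171.3°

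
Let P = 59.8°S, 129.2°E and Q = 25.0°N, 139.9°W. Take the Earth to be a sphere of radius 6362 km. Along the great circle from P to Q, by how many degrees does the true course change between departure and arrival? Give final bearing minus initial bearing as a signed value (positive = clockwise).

-44.7°

Initial bearing θ₁ = atan2(sin Δλ cos φ₂, cos φ₁ sin φ₂ − sin φ₁ cos φ₂ cos Δλ) = 77.54°
Final bearing θ₂ = (initial bearing from the destination back to the start) + 180° = 32.82°
Δθ = θ₂ − θ₁ = -44.7°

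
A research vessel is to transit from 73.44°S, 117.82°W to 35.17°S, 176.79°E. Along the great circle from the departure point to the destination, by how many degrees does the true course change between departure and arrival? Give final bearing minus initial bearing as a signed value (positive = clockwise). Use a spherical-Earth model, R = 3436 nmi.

At departure: θ₁ = atan2(sin Δλ cos φ₂, cos φ₁ sin φ₂ − sin φ₁ cos φ₂ cos Δλ) = 282.31°
At arrival: θ₂ = atan2(sin Δλ cos φ₁, −cos φ₂ sin φ₁ + sin φ₂ cos φ₁ cos Δλ) = 340.08°
Δθ = θ₂ − θ₁ = +57.8°

+57.8°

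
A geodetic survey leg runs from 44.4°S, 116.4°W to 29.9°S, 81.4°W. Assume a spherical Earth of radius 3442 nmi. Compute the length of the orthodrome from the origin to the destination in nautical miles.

Haversine: a = sin²(Δφ/2)+cos φ₁ cos φ₂ sin²(Δλ/2) = 0.07193;  σ = 2·atan2(√a,√(1−a))
σ = 31.115° → d = Rσ = 3442·0.54305 = 1869 nmi

1869 nmi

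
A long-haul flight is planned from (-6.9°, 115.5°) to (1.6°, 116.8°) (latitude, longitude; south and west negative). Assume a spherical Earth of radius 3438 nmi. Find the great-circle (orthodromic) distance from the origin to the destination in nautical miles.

516 nmi

Haversine: a = sin²(Δφ/2)+cos φ₁ cos φ₂ sin²(Δλ/2) = 0.00562;  σ = 2·atan2(√a,√(1−a))
σ = 8.598° → d = Rσ = 3438·0.15007 = 516 nmi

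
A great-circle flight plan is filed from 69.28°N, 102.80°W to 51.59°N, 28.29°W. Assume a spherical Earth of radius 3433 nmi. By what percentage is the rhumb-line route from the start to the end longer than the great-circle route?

Great circle: σ = 0.6574 rad → d_gc = Rσ = 2256.7 nmi
Rhumb: Δφ = -0.3087, Δλ = +1.3004, Δψ = -0.6447, q = Δφ/Δψ = 0.4789 → d_rh = R√(Δφ²+q²Δλ²) = 2386.3 nmi
Excess = (2386.3 − 2256.7) / 2256.7 = 129.6 / 2256.7 = 5.74% ≈ 5.7%

5.7%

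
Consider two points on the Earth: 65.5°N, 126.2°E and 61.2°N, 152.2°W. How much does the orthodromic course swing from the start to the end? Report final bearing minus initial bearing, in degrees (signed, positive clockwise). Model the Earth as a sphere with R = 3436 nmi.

+75.3°

At departure: θ₁ = atan2(sin Δλ cos φ₂, cos φ₁ sin φ₂ − sin φ₁ cos φ₂ cos Δλ) = 57.87°
At arrival: θ₂ = atan2(sin Δλ cos φ₁, −cos φ₂ sin φ₁ + sin φ₂ cos φ₁ cos Δλ) = 133.20°
Δθ = θ₂ − θ₁ = +75.3°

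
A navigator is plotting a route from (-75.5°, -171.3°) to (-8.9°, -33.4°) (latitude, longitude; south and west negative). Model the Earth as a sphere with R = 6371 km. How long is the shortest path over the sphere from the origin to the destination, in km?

10223 km

Haversine: a = sin²(Δφ/2)+cos φ₁ cos φ₂ sin²(Δλ/2) = 0.51688;  σ = 2·atan2(√a,√(1−a))
σ = 91.934° → d = Rσ = 6371·1.60456 = 10223 km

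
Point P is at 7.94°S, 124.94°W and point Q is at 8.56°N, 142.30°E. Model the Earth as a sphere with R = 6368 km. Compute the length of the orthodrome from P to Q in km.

Haversine: a = sin²(Δφ/2)+cos φ₁ cos φ₂ sin²(Δλ/2) = 0.53386;  σ = 2·atan2(√a,√(1−a))
σ = 93.883° → d = Rσ = 6368·1.63857 = 10434 km

10434 km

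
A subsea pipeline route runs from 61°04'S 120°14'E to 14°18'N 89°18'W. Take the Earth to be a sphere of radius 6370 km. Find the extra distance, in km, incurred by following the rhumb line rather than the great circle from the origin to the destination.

Great circle: cos σ = sin φ₁ sin φ₂ + cos φ₁ cos φ₂ cos Δλ,  σ = 2.2447 rad → d_gc = 14298.9 km
Rhumb line: Δψ = +1.6070, q = Δφ/Δψ = 0.8185, d_rh = R√(Δφ²+q²Δλ²) = 16053.1 km
Excess = 16053.1 − 14298.9 = 1754.2 ≈ 1754 km

1754 km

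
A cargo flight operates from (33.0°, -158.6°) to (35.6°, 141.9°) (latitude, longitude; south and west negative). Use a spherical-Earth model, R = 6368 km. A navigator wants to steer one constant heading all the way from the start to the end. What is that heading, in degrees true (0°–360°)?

273.0°

Meridional parts: M(φ₁)=+0.6107, M(φ₂)=+0.6657 → ΔM = +0.0549;  Δλ = -1.0385 rad
tan C = Δλ / ΔM = -18.9018 → C = 273.03°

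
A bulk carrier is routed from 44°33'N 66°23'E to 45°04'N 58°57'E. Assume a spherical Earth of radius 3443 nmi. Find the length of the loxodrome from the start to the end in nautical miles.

318 nmi

Δψ = ln[tan(π/4+φ₂/2)/tan(π/4+φ₁/2)] = +0.0127;  Δφ = +0.0090 rad,  Δλ = -0.1297 rad
q = Δφ/Δψ = 0.7095
d = R·√(Δφ² + q²Δλ²) = 3443·0.09248 = 318 nmi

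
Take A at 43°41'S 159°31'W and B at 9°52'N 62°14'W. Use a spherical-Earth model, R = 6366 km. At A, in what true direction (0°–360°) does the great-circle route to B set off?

87.8°

N = sin Δλ·cos φ₂ = +0.9773;  D = cos φ₁ sin φ₂ − sin φ₁ cos φ₂ cos Δλ = +0.0377
initial course = atan2(N, D) = 87.79°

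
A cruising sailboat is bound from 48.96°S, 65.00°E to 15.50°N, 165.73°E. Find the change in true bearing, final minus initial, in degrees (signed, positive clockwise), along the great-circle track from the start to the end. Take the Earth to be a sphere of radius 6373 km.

-44.7°

Initial bearing θ₁ = atan2(sin Δλ cos φ₂, cos φ₁ sin φ₂ − sin φ₁ cos φ₂ cos Δλ) = 87.57°
Final bearing θ₂ = (initial bearing from the destination back to the start) + 180° = 42.90°
Δθ = θ₂ − θ₁ = -44.7°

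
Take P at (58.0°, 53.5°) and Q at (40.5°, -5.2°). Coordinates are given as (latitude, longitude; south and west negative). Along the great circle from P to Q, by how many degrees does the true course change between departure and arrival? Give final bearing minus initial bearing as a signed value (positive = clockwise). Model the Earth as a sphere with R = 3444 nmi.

-46.6°

Initial bearing θ₁ = atan2(sin Δλ cos φ₂, cos φ₁ sin φ₂ − sin φ₁ cos φ₂ cos Δλ) = 270.81°
Final bearing θ₂ = (initial bearing from the destination back to the start) + 180° = 224.17°
Δθ = θ₂ − θ₁ = -46.6°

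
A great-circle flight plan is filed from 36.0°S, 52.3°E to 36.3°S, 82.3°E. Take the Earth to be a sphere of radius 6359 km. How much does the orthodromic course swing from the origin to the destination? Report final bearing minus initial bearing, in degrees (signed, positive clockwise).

-18.0°

At departure: θ₁ = atan2(sin Δλ cos φ₂, cos φ₁ sin φ₂ − sin φ₁ cos φ₂ cos Δλ) = 99.68°
At arrival: θ₂ = atan2(sin Δλ cos φ₁, −cos φ₂ sin φ₁ + sin φ₂ cos φ₁ cos Δλ) = 81.71°
Δθ = θ₂ − θ₁ = -18.0°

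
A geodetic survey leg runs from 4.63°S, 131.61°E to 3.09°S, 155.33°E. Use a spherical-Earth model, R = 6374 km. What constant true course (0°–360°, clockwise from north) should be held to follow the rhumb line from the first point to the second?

Δψ = ln[tan(π/4+φ₂/2)/tan(π/4+φ₁/2)] = +0.0269
Δλ = +0.4140 rad (taken the short way round)
course = atan2(Δλ, Δψ) = 86.28°

86.3°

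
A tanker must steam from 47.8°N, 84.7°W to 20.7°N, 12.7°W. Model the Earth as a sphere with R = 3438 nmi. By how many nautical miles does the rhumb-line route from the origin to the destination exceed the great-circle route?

Great circle: cos σ = sin φ₁ sin φ₂ + cos φ₁ cos φ₂ cos Δλ,  σ = 1.0973 rad → d_gc = 3772.4 nmi
Rhumb line: Δψ = -0.5829, q = Δφ/Δψ = 0.8115, d_rh = R√(Δφ²+q²Δλ²) = 3864.7 nmi
Excess = 3864.7 − 3772.4 = 92.3 ≈ 92 nmi

92 nmi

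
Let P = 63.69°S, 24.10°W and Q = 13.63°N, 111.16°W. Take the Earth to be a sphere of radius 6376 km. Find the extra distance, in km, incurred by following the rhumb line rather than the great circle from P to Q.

330 km

Great circle: cos σ = sin φ₁ sin φ₂ + cos φ₁ cos φ₂ cos Δλ,  σ = 1.7611 rad → d_gc = 11228.71 km
Rhumb line: Δψ = +1.6938, q = Δφ/Δψ = 0.7967, d_rh = R√(Δφ²+q²Δλ²) = 11559.20 km
Excess = 11559.20 − 11228.71 = 330.49 ≈ 330 km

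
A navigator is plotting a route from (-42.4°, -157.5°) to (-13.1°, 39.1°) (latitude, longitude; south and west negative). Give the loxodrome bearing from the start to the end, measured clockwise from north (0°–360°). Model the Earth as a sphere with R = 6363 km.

281.6°

Meridional parts: M(φ₁)=-0.8186, M(φ₂)=-0.2307 → ΔM = +0.5879;  Δλ = -2.8519 rad
tan C = Δλ / ΔM = -4.8507 → C = 281.65°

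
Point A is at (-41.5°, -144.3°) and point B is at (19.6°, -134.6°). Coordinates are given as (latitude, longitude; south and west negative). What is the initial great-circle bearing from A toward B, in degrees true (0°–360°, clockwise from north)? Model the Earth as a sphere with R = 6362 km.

10.4°

N = sin Δλ·cos φ₂ = +0.1587;  D = cos φ₁ sin φ₂ − sin φ₁ cos φ₂ cos Δλ = +0.8665
initial course = atan2(N, D) = 10.38°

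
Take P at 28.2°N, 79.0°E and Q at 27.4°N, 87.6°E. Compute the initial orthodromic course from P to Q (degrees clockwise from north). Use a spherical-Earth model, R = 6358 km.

N = sin Δλ·cos φ₂ = +0.1328;  D = cos φ₁ sin φ₂ − sin φ₁ cos φ₂ cos Δλ = -0.0092
initial course = atan2(N, D) = 93.98°

94.0°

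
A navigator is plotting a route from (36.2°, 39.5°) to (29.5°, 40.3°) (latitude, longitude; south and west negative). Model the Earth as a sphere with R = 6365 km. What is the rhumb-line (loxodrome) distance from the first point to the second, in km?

748 km

Rhumb course C = atan2(Δλ, Δψ) with Δψ = ln[tan(π/4+φ₂/2)/tan(π/4+φ₁/2)] = -0.1393, Δλ = +0.0140 → C = 174.28°
d = R·|Δφ| / |cos C| = 6365·0.11694 / 0.99502 = 748 km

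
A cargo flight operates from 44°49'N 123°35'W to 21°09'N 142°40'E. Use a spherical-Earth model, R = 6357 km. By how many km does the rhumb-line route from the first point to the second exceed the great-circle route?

367 km

Great circle: cos σ = sin φ₁ sin φ₂ + cos φ₁ cos φ₂ cos Δλ,  σ = 1.3582 rad → d_gc = 8633.8 km
Rhumb line: Δψ = -0.4990, q = Δφ/Δψ = 0.8277, d_rh = R√(Δφ²+q²Δλ²) = 9001.1 km
Excess = 9001.1 − 8633.8 = 367.3 ≈ 367 km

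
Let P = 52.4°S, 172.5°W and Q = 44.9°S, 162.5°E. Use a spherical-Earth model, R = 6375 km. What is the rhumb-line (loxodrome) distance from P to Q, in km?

Δψ = ln[tan(π/4+φ₂/2)/tan(π/4+φ₁/2)] = +0.1986;  Δφ = +0.1309 rad,  Δλ = -0.4363 rad
q = Δφ/Δψ = 0.6590
d = R·√(Δφ² + q²Δλ²) = 6375·0.31592 = 2014 km

2014 km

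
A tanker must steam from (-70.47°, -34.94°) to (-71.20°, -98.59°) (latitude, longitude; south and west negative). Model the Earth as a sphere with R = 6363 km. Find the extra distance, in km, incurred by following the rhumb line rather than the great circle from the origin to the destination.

Great circle: cos σ = sin φ₁ sin φ₂ + cos φ₁ cos φ₂ cos Δλ,  σ = 0.3482 rad → d_gc = 2215.3 km
Rhumb line: Δψ = -0.0388, q = Δφ/Δψ = 0.3283, d_rh = R√(Δφ²+q²Δλ²) = 2321.7 km
Excess = 2321.7 − 2215.3 = 106.4 ≈ 106 km

106 km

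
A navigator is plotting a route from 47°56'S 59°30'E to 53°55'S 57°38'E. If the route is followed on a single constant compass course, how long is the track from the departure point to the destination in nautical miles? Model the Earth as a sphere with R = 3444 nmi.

367 nmi

Δψ = ln[tan(π/4+φ₂/2)/tan(π/4+φ₁/2)] = -0.1660;  Δφ = -0.1044 rad,  Δλ = -0.0326 rad
q = Δφ/Δψ = 0.6292
d = R·√(Δφ² + q²Δλ²) = 3444·0.10642 = 367 nmi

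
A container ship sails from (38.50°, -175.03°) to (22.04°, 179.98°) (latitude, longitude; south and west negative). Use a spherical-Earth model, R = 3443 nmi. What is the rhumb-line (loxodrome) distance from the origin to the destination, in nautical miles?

Δψ = ln[tan(π/4+φ₂/2)/tan(π/4+φ₁/2)] = -0.3346;  Δφ = -0.2873 rad,  Δλ = -0.0871 rad
q = Δφ/Δψ = 0.8586
d = R·√(Δφ² + q²Δλ²) = 3443·0.29685 = 1022 nmi

1022 nmi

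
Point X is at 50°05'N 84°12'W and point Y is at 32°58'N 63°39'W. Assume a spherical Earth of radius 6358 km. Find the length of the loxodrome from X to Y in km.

Rhumb course C = atan2(Δλ, Δψ) with Δψ = ln[tan(π/4+φ₂/2)/tan(π/4+φ₁/2)] = -0.4029, Δλ = +0.3587 → C = 138.33°
d = R·|Δφ| / |cos C| = 6358·0.29874 / 0.74693 = 2543 km

2543 km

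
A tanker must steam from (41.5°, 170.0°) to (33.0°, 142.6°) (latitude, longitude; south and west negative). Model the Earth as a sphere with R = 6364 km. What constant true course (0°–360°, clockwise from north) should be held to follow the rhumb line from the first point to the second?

Δψ = ln[tan(π/4+φ₂/2)/tan(π/4+φ₁/2)] = -0.1867
Δλ = -0.4782 rad (taken the short way round)
course = atan2(Δλ, Δψ) = 248.67°

248.7°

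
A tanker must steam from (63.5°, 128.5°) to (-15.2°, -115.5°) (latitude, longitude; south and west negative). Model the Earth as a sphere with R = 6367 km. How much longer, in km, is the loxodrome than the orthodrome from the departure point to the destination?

Great circle: cos σ = sin φ₁ sin φ₂ + cos φ₁ cos φ₂ cos Δλ,  σ = 2.0080 rad → d_gc = 12784.9 km
Rhumb line: Δψ = -1.7146, q = Δφ/Δψ = 0.8011, d_rh = R√(Δφ²+q²Δλ²) = 13532.2 km
Excess = 13532.2 − 12784.9 = 747.3 ≈ 747 km

747 km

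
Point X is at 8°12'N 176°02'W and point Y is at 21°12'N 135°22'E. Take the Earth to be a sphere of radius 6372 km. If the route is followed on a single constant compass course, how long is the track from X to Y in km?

5412 km

Rhumb course C = atan2(Δλ, Δψ) with Δψ = ln[tan(π/4+φ₂/2)/tan(π/4+φ₁/2)] = +0.2351, Δλ = -0.8482 → C = 285.49°
d = R·|Δφ| / |cos C| = 6372·0.22689 / 0.26714 = 5412 km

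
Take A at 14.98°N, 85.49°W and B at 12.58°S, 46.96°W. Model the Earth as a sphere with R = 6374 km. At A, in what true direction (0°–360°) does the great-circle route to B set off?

123.8°

θ = atan2( sin Δλ·cos φ₂ ,  cos φ₁ sin φ₂ − sin φ₁ cos φ₂ cos Δλ )
  = atan2(+0.6080, -0.4078) = 123.85°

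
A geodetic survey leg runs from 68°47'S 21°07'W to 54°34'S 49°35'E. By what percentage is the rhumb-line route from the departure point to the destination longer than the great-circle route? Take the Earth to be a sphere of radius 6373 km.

5.2%

Great circle: σ = 0.5936 rad → d_gc = Rσ = 3783.3 km
Rhumb: Δφ = +0.2481, Δλ = +1.2339, Δψ = +0.5339, q = Δφ/Δψ = 0.4647 → d_rh = R√(Δφ²+q²Δλ²) = 3981.9 km
Excess = (3981.9 − 3783.3) / 3783.3 = 198.6 / 3783.3 = 5.249% ≈ 5.2%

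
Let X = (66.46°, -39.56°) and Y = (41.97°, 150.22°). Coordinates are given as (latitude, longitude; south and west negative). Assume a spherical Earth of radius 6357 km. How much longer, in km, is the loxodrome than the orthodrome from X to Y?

Great circle: cos σ = sin φ₁ sin φ₂ + cos φ₁ cos φ₂ cos Δλ,  σ = 1.2446 rad → d_gc = 7911.8 km
Rhumb line: Δψ = -0.7600, q = Δφ/Δψ = 0.5624, d_rh = R√(Δφ²+q²Δλ²) = 10963.7 km
Excess = 10963.7 − 7911.8 = 3051.9 ≈ 3052 km

3052 km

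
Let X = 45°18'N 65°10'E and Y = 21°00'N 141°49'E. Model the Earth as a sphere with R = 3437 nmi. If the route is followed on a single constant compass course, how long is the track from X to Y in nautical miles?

4066 nmi

Rhumb course C = atan2(Δλ, Δψ) with Δψ = ln[tan(π/4+φ₂/2)/tan(π/4+φ₁/2)] = -0.5138, Δλ = +1.3378 → C = 111.01°
d = R·|Δφ| / |cos C| = 3437·0.42412 / 0.35852 = 4066 nmi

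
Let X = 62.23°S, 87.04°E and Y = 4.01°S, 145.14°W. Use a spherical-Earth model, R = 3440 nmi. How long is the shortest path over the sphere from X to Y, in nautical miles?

6178 nmi

cos σ = sin φ₁ sin φ₂ + cos φ₁ cos φ₂ cos Δλ
      = sin(-62.23°)sin(-4.01°) + cos(-62.23°)cos(-4.01°)cos(127.82°) = -0.2231
σ = 102.892° → d = Rσ = 3440·1.79581 = 6178 nmi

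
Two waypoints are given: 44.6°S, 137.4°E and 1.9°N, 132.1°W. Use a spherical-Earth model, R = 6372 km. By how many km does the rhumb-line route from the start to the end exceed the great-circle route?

208 km

Great circle: cos σ = sin φ₁ sin φ₂ + cos φ₁ cos φ₂ cos Δλ,  σ = 1.6003 rad → d_gc = 10197.1 km
Rhumb line: Δψ = +0.9047, q = Δφ/Δψ = 0.8971, d_rh = R√(Δφ²+q²Δλ²) = 10404.9 km
Excess = 10404.9 − 10197.1 = 207.8 ≈ 208 km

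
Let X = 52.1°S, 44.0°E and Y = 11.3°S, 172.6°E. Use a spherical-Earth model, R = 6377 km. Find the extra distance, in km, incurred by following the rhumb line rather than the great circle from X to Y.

1119 km

Great circle: cos σ = sin φ₁ sin φ₂ + cos φ₁ cos φ₂ cos Δλ,  σ = 1.7938 rad → d_gc = 11439.3 km
Rhumb line: Δψ = +0.8705, q = Δφ/Δψ = 0.8180, d_rh = R√(Δφ²+q²Δλ²) = 12558.5 km
Excess = 12558.5 − 11439.3 = 1119.2 ≈ 1119 km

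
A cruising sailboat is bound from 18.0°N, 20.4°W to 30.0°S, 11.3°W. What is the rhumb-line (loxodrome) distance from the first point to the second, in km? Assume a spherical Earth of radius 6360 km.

Rhumb course C = atan2(Δλ, Δψ) with Δψ = ln[tan(π/4+φ₂/2)/tan(π/4+φ₁/2)] = -0.8688, Δλ = +0.1588 → C = 169.64°
d = R·|Δφ| / |cos C| = 6360·0.83776 / 0.98370 = 5416 km

5416 km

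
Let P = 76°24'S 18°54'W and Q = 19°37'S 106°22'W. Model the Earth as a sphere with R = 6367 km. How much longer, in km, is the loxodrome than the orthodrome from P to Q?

499 km

Great circle: cos σ = sin φ₁ sin φ₂ + cos φ₁ cos φ₂ cos Δλ,  σ = 1.2280 rad → d_gc = 7818.8 km
Rhumb line: Δψ = +1.7773, q = Δφ/Δψ = 0.5576, d_rh = R√(Δφ²+q²Δλ²) = 8318.1 km
Excess = 8318.1 − 7818.8 = 499.3 ≈ 499 km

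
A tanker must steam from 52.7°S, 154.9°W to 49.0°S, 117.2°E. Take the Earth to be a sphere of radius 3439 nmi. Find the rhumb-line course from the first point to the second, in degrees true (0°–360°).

273.8°

Meridional parts: M(φ₁)=-1.0862, M(φ₂)=-0.9838 → ΔM = +0.1024;  Δλ = -1.5341 rad
tan C = Δλ / ΔM = -14.9884 → C = 273.82°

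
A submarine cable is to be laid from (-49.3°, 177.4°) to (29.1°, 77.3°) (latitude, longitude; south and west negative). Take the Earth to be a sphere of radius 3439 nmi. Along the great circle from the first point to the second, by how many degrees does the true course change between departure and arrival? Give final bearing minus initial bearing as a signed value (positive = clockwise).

At departure: θ₁ = atan2(sin Δλ cos φ₂, cos φ₁ sin φ₂ − sin φ₁ cos φ₂ cos Δλ) = 283.15°
At arrival: θ₂ = atan2(sin Δλ cos φ₁, −cos φ₂ sin φ₁ + sin φ₂ cos φ₁ cos Δλ) = 313.39°
Δθ = θ₂ − θ₁ = +30.2°

+30.2°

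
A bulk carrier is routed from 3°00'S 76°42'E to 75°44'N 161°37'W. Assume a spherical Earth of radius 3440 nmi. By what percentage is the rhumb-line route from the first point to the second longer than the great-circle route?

Great circle: σ = 1.7518 rad → d_gc = Rσ = 6026.1 nmi
Rhumb: Δφ = +1.3742, Δλ = +2.1238, Δψ = +2.1306, q = Δφ/Δψ = 0.6449 → d_rh = R√(Δφ²+q²Δλ²) = 6674.4 nmi
Excess = (6674.4 − 6026.1) / 6026.1 = 648.3 / 6026.1 = 10.76% ≈ 10.8%

10.8%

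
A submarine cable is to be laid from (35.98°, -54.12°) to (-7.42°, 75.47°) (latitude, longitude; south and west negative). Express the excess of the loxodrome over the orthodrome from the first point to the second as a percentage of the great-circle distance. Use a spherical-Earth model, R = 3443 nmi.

2.9%

Great circle: σ = 2.1985 rad → d_gc = Rσ = 7569.3 nmi
Rhumb: Δφ = -0.7575, Δλ = +2.2618, Δψ = -0.8037, q = Δφ/Δψ = 0.9425 → d_rh = R√(Δφ²+q²Δλ²) = 7788.9 nmi
Excess = (7788.9 − 7569.3) / 7569.3 = 219.6 / 7569.3 = 2.90% ≈ 2.9%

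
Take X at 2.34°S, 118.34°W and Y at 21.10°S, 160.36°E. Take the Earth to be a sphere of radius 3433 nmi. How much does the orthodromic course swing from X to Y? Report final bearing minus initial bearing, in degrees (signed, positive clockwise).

At departure: θ₁ = atan2(sin Δλ cos φ₂, cos φ₁ sin φ₂ − sin φ₁ cos φ₂ cos Δλ) = 249.00°
At arrival: θ₂ = atan2(sin Δλ cos φ₁, −cos φ₂ sin φ₁ + sin φ₂ cos φ₁ cos Δλ) = 269.05°
Δθ = θ₂ − θ₁ = +20.0°

+20.0°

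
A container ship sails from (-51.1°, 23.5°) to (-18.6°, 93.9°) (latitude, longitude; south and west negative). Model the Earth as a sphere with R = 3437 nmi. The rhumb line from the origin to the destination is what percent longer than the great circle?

2.4%

Great circle: σ = 1.1064 rad → d_gc = Rσ = 3802.7 nmi
Rhumb: Δφ = +0.5672, Δλ = +1.2287, Δψ = +0.7104, q = Δφ/Δψ = 0.7985 → d_rh = R√(Δφ²+q²Δλ²) = 3895.0 nmi
Excess = (3895.0 − 3802.7) / 3802.7 = 92.3 / 3802.7 = 2.43% ≈ 2.4%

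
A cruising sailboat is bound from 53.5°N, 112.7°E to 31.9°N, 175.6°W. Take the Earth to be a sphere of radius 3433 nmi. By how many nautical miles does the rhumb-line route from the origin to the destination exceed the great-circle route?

Great circle: cos σ = sin φ₁ sin φ₂ + cos φ₁ cos φ₂ cos Δλ,  σ = 0.9479 rad → d_gc = 3254.30 nmi
Rhumb line: Δψ = -0.5214, q = Δφ/Δψ = 0.7230, d_rh = R√(Δφ²+q²Δλ²) = 3364.81 nmi
Excess = 3364.81 − 3254.30 = 110.51 ≈ 111 nmi

111 nmi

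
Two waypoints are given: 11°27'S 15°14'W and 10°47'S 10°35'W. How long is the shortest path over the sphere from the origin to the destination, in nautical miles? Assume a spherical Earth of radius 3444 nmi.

cos σ = sin φ₁ sin φ₂ + cos φ₁ cos φ₂ cos Δλ
      = sin(-11.45°)sin(-10.78°) + cos(-11.45°)cos(-10.78°)cos(4.65°) = 0.9968
σ = 4.611° → d = Rσ = 3444·0.08048 = 277 nmi

277 nmi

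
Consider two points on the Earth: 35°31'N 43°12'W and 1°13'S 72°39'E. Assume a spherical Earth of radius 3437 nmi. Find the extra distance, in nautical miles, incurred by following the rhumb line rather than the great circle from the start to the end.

175 nmi

Great circle: cos σ = sin φ₁ sin φ₂ + cos φ₁ cos φ₂ cos Δλ,  σ = 1.9467 rad → d_gc = 6690.94 nmi
Rhumb line: Δψ = -0.6851, q = Δφ/Δψ = 0.9358, d_rh = R√(Δφ²+q²Δλ²) = 6866.36 nmi
Excess = 6866.36 − 6690.94 = 175.42 ≈ 175 nmi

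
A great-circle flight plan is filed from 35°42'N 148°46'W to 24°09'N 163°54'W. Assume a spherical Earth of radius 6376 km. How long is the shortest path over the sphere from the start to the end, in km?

Haversine: a = sin²(Δφ/2)+cos φ₁ cos φ₂ sin²(Δλ/2) = 0.02297;  σ = 2·atan2(√a,√(1−a))
σ = 17.436° → d = Rσ = 6376·0.30431 = 1940 km

1940 km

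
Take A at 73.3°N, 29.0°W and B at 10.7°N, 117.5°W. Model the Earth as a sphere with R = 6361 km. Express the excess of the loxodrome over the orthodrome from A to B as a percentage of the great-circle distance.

Great circle: σ = 1.3845 rad → d_gc = Rσ = 8806.8 km
Rhumb: Δφ = -1.0926, Δλ = -1.5446, Δψ = -1.7310, q = Δφ/Δψ = 0.6312 → d_rh = R√(Δφ²+q²Δλ²) = 9314.5 km
Excess = (9314.5 − 8806.8) / 8806.8 = 507.7 / 8806.8 = 5.76% ≈ 5.8%

5.8%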